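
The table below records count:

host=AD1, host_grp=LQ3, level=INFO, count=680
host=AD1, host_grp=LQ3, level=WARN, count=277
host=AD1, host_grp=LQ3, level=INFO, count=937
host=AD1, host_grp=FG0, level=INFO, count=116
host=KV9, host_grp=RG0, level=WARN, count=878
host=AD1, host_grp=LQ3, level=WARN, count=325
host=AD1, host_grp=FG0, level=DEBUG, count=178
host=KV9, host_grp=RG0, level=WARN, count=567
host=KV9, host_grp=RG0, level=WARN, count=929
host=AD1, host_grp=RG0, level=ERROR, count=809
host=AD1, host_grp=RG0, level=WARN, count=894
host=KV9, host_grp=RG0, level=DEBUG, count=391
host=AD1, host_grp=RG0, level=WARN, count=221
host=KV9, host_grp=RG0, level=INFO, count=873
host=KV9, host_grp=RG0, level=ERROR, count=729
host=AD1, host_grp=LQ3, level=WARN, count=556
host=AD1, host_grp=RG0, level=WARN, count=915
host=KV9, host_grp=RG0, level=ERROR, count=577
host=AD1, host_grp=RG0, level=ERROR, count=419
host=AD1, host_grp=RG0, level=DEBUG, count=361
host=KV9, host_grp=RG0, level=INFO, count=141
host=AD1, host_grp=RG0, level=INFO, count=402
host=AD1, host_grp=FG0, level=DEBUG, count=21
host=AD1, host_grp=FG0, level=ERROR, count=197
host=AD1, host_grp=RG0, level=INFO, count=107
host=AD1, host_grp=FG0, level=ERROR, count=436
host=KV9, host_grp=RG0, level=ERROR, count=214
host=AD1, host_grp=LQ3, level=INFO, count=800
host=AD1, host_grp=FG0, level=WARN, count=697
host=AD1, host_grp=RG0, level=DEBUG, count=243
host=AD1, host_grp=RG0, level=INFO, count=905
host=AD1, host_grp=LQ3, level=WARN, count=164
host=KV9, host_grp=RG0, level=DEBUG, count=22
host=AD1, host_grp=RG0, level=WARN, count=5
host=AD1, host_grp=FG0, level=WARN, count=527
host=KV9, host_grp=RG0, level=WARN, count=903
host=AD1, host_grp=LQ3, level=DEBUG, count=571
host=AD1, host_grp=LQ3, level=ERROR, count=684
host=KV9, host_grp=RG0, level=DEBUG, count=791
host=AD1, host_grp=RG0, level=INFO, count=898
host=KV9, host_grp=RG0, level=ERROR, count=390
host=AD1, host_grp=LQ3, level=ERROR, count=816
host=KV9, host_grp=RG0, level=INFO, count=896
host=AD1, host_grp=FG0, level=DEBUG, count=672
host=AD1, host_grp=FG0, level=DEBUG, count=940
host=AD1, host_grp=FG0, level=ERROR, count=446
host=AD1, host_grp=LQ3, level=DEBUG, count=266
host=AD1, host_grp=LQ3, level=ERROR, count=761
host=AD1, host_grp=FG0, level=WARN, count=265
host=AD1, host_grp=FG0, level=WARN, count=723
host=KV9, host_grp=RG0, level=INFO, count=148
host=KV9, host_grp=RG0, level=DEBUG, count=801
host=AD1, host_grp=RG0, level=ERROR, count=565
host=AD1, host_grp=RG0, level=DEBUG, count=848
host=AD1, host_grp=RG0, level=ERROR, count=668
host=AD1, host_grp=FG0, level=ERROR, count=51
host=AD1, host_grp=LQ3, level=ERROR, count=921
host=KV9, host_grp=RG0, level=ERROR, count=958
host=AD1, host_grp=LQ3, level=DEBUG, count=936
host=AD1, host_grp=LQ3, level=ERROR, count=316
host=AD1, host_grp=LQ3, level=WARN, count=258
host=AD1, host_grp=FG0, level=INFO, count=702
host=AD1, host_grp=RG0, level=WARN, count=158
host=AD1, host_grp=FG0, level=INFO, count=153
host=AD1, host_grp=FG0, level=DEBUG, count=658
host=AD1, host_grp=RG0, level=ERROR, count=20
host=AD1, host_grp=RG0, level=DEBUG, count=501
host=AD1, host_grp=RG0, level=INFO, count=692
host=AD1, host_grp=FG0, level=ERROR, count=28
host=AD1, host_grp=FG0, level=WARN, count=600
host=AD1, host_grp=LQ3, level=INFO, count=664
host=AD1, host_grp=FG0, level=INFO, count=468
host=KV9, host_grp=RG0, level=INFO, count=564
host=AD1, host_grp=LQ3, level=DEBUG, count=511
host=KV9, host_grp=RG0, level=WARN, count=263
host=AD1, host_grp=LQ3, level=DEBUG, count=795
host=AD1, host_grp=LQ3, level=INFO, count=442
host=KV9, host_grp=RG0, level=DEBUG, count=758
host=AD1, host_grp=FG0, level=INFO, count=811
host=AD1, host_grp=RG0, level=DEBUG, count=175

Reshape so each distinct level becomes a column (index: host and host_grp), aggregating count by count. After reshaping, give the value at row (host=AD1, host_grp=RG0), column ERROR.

5

Rows with host=AD1, host_grp=RG0 and level=ERROR: count values are 809, 419, 565, 668, 20.
5 rows match — count = 5.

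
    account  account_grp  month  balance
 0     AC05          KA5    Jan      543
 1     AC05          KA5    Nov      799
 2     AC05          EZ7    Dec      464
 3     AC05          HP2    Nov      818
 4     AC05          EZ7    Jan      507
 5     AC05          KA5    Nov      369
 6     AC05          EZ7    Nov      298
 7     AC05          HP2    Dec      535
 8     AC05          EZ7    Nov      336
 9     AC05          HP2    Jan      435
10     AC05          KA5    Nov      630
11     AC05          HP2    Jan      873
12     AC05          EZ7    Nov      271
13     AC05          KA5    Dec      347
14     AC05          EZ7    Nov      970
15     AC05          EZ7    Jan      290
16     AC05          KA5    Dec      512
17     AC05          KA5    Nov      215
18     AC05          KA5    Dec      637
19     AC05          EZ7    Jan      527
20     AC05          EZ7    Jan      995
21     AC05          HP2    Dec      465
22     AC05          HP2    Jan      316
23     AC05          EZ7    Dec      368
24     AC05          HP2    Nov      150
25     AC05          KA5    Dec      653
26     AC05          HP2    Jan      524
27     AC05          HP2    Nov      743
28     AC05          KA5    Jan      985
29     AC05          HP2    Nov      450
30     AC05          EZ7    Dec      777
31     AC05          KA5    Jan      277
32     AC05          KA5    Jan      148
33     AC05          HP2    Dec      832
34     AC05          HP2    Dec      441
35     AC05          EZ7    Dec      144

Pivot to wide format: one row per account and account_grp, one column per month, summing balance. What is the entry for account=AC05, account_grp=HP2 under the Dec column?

2273

Rows with account=AC05, account_grp=HP2 and month=Dec: balance values are 535, 465, 832, 441.
535 + 465 + 832 + 441 = 2273.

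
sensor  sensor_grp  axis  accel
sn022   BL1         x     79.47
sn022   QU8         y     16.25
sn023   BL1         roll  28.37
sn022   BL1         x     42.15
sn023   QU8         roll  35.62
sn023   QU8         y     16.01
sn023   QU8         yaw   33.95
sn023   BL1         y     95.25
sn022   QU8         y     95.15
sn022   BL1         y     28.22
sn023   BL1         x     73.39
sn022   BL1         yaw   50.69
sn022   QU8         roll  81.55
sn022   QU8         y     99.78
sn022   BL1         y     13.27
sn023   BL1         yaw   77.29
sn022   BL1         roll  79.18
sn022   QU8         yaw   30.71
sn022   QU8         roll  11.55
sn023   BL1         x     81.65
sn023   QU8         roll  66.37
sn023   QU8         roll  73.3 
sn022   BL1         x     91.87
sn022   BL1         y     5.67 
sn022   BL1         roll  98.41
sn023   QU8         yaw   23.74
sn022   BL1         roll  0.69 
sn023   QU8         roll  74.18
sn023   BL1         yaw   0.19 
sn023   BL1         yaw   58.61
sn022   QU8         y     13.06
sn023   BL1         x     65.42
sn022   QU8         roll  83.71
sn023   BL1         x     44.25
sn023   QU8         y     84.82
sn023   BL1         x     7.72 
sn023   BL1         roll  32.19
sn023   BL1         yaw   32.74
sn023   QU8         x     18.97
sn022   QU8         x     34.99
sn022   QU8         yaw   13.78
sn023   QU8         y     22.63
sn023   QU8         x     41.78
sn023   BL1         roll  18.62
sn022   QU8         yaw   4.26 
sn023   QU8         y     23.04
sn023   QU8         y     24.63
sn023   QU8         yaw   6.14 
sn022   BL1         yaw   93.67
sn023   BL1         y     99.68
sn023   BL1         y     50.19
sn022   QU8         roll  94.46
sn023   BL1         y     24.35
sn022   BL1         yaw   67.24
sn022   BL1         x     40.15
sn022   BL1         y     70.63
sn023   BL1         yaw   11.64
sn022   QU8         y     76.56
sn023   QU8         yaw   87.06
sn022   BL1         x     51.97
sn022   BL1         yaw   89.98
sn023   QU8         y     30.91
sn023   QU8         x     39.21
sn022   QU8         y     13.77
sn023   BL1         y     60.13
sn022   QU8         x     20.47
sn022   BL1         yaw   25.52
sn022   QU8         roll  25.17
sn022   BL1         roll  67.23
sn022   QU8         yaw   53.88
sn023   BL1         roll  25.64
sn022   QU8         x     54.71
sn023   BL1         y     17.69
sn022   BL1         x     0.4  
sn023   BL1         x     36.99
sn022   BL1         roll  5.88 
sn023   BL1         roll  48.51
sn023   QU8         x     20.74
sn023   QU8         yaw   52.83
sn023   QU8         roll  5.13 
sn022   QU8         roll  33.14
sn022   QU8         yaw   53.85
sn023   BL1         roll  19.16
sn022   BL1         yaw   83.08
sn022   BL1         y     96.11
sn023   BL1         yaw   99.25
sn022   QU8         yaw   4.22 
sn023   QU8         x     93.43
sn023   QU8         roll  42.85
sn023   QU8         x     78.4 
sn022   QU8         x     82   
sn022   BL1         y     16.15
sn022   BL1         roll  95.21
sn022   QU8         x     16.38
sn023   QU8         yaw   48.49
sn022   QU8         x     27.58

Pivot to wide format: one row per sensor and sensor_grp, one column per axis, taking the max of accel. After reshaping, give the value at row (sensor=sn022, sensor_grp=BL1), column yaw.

Rows with sensor=sn022, sensor_grp=BL1 and axis=yaw: accel values are 50.69, 93.67, 67.24, 89.98, 25.52, 83.08.
max(50.69, 93.67, 67.24, 89.98, 25.52, 83.08) = 93.67.

93.67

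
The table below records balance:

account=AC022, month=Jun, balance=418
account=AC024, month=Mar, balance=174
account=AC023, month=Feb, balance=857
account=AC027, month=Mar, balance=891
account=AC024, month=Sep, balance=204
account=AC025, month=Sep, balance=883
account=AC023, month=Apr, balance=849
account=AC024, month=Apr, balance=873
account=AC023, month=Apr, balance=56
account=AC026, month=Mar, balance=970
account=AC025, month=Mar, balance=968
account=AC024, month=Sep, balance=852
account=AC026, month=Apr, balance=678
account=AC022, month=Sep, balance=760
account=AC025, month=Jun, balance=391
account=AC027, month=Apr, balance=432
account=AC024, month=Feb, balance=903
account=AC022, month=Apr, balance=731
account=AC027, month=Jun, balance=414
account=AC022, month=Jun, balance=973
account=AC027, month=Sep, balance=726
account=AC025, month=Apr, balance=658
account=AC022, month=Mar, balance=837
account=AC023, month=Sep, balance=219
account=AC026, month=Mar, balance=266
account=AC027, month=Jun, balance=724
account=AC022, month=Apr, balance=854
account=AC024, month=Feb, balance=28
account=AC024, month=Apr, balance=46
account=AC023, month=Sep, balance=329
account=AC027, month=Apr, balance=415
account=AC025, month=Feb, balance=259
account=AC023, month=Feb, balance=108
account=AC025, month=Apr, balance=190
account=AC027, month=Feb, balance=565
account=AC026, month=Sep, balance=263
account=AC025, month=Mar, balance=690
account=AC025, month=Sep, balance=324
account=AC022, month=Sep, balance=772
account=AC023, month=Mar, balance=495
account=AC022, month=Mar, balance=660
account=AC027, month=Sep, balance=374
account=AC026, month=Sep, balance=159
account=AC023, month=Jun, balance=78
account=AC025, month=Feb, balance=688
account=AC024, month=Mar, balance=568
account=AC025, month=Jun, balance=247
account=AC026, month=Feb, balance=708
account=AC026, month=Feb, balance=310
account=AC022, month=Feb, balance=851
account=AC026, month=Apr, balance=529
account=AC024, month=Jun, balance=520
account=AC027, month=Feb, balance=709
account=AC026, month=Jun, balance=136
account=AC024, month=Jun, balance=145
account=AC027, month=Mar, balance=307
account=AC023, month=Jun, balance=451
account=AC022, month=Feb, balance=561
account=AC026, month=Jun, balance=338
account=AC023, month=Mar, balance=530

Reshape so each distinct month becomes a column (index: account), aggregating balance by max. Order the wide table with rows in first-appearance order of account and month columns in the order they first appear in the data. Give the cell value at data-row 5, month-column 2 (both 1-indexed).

968

With rows in first-appearance order of account, row 5 is account=AC025. month columns in first-appearance order: Jun, Mar, Feb, Sep, Apr; column 2 is Mar.
Long rows with account=AC025, month=Mar: max(968, 690) = 968.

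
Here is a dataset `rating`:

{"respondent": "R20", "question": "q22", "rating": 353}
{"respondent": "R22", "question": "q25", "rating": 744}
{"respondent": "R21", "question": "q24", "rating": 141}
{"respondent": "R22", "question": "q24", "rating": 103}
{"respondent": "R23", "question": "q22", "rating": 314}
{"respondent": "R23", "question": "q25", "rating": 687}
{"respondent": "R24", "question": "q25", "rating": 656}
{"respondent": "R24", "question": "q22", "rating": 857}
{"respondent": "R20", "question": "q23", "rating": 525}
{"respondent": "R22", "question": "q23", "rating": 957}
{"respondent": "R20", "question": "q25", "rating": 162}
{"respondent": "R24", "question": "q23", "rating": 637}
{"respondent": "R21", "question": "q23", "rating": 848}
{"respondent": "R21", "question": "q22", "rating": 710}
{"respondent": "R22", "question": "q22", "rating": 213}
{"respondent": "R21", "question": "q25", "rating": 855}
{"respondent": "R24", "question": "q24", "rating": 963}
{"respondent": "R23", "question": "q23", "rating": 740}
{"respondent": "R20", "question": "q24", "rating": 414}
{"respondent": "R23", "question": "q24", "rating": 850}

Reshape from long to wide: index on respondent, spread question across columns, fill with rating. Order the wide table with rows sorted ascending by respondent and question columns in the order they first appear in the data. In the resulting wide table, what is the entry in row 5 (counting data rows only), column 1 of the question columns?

857

With rows sorted ascending by respondent, row 5 is respondent=R24. question columns in first-appearance order: q22, q25, q24, q23; column 1 is q22.
Long rows with respondent=R24, question=q22: rating = 857.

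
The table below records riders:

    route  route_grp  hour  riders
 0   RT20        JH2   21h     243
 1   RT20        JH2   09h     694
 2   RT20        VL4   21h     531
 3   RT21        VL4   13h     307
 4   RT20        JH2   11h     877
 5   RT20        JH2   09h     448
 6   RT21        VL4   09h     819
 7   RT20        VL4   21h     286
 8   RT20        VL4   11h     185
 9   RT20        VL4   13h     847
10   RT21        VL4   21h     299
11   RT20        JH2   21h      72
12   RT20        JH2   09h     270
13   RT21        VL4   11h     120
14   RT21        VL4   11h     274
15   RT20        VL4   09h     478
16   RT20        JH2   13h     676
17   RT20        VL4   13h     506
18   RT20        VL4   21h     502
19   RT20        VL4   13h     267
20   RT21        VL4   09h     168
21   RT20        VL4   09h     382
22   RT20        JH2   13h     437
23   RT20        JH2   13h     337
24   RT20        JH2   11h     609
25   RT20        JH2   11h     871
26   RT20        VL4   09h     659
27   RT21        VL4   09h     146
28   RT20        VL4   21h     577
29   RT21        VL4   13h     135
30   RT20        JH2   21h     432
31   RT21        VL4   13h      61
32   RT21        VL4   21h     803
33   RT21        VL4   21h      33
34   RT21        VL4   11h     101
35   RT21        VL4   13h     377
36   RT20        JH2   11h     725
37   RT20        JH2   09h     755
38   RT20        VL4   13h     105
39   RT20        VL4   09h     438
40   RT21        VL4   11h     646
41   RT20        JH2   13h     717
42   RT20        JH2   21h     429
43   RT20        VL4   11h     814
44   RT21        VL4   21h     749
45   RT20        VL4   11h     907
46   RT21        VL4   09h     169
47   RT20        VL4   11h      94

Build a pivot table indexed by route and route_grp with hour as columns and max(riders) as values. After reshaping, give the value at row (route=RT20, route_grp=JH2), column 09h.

Rows with route=RT20, route_grp=JH2 and hour=09h: riders values are 694, 448, 270, 755.
max(694, 448, 270, 755) = 755.

755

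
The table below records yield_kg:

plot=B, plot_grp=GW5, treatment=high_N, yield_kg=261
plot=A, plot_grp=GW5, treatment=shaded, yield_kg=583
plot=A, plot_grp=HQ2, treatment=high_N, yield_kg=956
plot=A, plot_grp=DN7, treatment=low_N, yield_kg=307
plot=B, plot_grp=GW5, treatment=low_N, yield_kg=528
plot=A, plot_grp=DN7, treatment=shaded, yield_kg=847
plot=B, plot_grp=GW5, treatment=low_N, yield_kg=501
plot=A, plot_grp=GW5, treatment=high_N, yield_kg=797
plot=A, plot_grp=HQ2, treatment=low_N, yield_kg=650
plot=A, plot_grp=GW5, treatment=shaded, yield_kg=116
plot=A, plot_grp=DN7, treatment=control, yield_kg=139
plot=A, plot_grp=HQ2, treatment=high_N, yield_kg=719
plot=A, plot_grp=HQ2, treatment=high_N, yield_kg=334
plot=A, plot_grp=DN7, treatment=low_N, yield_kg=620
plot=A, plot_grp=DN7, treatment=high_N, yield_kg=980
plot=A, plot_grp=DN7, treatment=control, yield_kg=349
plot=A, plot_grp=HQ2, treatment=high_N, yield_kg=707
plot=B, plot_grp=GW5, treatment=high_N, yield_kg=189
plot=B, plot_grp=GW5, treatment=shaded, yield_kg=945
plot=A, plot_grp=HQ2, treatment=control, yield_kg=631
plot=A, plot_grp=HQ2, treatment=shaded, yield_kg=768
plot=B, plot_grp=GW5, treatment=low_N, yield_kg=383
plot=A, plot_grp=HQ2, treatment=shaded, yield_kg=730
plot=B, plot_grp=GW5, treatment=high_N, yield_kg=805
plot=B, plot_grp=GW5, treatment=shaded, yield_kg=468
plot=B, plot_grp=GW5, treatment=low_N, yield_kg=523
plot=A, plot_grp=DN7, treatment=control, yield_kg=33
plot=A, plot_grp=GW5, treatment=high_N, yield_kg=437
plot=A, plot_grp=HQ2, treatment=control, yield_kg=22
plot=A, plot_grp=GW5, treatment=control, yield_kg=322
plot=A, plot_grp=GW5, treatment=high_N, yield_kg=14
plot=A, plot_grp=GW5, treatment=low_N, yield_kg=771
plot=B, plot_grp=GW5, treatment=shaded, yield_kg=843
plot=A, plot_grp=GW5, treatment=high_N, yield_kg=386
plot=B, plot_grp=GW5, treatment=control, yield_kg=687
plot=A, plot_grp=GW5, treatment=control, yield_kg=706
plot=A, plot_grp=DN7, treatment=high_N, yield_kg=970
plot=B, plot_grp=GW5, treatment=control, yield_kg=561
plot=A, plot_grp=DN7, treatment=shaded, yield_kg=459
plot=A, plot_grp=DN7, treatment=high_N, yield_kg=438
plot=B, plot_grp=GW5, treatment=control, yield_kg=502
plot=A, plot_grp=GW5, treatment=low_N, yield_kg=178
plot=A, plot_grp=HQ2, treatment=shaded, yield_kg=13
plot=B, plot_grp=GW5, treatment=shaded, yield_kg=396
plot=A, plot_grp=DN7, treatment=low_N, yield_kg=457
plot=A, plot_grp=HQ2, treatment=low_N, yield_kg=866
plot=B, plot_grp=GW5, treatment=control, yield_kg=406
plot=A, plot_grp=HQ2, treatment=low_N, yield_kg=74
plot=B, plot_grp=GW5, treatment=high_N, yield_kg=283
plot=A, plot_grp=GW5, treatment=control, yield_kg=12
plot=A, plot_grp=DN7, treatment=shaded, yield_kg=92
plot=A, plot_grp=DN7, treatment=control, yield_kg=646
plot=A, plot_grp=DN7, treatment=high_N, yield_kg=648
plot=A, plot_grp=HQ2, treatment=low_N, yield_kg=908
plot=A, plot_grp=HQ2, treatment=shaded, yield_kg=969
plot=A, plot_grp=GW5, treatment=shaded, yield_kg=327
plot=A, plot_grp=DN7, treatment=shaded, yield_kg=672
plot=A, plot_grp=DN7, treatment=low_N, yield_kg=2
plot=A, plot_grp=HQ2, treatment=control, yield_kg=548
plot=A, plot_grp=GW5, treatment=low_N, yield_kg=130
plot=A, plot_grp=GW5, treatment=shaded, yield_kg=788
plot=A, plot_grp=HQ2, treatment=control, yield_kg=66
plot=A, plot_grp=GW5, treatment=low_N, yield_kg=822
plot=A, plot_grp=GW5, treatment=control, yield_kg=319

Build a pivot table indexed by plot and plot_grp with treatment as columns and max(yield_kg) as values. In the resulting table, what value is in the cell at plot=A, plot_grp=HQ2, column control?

Rows with plot=A, plot_grp=HQ2 and treatment=control: yield_kg values are 631, 22, 548, 66.
max(631, 22, 548, 66) = 631.

631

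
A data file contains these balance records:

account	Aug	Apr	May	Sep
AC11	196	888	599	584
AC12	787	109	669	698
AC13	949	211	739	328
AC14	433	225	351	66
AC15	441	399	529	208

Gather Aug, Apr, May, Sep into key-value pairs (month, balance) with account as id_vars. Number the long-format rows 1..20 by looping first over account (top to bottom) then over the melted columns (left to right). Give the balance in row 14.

225

20 rows total (5 × 4). Row 14: index ⌊(14-1)/4⌋ = 3 into account → AC14; (14-1) mod 4 = 1 into the melted columns → Apr.
So row 14 is (AC14, Apr, 225); balance = 225.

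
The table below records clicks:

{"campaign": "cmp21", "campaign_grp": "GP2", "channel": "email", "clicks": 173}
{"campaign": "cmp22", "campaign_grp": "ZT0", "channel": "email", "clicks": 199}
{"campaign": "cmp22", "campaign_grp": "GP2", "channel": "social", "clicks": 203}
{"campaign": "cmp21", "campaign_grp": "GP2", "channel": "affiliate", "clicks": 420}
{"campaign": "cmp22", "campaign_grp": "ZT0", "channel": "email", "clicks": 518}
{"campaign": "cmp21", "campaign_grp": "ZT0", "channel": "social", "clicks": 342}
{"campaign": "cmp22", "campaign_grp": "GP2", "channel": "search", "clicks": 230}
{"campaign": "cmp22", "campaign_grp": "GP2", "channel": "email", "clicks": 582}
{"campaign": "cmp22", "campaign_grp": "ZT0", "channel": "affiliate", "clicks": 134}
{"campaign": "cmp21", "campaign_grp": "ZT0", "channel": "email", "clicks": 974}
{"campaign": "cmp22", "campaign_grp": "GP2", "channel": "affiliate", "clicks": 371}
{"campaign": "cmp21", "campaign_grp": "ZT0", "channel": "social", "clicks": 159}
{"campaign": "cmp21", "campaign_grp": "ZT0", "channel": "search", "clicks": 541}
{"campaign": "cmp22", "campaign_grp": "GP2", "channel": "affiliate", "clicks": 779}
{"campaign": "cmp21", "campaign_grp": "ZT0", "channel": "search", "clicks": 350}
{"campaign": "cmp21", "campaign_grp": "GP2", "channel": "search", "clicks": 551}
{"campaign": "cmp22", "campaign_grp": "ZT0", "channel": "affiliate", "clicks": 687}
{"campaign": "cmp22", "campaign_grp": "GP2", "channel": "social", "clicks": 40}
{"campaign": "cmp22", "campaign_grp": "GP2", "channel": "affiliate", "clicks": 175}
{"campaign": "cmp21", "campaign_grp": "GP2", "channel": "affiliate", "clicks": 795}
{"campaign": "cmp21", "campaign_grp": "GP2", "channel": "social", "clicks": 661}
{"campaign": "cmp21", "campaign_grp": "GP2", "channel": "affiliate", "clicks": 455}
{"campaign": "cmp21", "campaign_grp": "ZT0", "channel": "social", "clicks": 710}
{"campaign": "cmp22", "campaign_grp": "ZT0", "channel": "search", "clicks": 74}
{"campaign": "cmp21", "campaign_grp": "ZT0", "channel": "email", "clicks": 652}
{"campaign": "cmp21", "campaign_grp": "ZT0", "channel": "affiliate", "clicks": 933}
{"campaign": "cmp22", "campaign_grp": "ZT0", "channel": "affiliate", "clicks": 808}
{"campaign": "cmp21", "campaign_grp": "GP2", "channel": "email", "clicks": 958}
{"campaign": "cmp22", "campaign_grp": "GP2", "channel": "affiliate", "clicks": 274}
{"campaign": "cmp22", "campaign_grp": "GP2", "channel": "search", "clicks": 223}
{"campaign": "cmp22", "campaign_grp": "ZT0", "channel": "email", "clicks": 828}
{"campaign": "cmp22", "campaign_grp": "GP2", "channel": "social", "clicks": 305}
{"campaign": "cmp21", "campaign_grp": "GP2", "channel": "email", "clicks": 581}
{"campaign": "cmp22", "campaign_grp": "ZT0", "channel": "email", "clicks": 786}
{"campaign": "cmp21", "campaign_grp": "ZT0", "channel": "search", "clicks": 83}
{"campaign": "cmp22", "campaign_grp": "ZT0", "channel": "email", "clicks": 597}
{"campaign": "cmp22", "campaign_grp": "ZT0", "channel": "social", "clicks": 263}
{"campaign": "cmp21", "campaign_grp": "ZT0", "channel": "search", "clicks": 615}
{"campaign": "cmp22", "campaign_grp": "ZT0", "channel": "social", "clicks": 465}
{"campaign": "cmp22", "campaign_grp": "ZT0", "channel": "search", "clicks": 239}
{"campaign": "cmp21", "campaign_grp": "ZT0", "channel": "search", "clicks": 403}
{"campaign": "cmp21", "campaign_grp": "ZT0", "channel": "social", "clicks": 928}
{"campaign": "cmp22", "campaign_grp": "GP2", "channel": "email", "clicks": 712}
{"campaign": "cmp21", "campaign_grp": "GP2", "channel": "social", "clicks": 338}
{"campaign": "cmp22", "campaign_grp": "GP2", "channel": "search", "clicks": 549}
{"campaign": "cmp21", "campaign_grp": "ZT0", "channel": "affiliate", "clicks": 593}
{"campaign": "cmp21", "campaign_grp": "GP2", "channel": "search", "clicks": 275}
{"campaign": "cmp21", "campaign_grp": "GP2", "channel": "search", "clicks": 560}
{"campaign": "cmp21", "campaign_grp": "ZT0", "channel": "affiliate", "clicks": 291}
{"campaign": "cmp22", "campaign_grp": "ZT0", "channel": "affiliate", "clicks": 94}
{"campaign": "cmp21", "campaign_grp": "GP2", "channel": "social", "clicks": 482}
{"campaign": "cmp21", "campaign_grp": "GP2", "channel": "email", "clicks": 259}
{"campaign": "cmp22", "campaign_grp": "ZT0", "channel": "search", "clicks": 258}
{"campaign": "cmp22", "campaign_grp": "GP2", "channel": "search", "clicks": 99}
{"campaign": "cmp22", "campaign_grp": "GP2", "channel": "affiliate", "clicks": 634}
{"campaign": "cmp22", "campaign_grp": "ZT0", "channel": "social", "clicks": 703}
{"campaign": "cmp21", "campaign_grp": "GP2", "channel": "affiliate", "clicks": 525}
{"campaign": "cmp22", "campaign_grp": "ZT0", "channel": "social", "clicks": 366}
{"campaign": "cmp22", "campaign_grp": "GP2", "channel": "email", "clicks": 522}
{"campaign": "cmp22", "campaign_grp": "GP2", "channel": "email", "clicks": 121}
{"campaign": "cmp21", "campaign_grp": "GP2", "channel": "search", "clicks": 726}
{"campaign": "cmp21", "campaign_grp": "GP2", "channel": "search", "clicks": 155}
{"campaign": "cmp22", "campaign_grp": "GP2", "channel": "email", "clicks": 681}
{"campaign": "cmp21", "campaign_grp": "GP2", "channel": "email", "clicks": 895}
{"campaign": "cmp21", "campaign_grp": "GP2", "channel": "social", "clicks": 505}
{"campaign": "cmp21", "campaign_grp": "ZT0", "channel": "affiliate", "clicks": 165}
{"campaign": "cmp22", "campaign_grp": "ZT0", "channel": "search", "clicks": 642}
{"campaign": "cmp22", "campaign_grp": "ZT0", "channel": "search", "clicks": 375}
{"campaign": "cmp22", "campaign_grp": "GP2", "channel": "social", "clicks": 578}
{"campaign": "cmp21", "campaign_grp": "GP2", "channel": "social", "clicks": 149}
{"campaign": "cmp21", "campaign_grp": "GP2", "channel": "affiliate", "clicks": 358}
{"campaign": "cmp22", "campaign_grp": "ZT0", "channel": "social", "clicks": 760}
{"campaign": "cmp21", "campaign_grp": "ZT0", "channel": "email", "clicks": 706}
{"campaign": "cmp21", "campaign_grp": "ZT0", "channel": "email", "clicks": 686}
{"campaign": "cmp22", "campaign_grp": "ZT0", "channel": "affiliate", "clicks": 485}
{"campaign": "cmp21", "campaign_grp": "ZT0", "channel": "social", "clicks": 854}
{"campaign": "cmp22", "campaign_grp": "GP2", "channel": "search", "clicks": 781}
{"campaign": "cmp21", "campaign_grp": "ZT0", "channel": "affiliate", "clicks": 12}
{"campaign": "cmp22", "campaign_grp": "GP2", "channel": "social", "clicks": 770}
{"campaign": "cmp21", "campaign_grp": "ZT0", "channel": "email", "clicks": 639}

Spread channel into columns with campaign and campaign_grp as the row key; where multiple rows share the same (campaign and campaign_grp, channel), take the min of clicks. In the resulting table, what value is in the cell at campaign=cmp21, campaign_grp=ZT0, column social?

Rows with campaign=cmp21, campaign_grp=ZT0 and channel=social: clicks values are 342, 159, 710, 928, 854.
min(342, 159, 710, 928, 854) = 159.

159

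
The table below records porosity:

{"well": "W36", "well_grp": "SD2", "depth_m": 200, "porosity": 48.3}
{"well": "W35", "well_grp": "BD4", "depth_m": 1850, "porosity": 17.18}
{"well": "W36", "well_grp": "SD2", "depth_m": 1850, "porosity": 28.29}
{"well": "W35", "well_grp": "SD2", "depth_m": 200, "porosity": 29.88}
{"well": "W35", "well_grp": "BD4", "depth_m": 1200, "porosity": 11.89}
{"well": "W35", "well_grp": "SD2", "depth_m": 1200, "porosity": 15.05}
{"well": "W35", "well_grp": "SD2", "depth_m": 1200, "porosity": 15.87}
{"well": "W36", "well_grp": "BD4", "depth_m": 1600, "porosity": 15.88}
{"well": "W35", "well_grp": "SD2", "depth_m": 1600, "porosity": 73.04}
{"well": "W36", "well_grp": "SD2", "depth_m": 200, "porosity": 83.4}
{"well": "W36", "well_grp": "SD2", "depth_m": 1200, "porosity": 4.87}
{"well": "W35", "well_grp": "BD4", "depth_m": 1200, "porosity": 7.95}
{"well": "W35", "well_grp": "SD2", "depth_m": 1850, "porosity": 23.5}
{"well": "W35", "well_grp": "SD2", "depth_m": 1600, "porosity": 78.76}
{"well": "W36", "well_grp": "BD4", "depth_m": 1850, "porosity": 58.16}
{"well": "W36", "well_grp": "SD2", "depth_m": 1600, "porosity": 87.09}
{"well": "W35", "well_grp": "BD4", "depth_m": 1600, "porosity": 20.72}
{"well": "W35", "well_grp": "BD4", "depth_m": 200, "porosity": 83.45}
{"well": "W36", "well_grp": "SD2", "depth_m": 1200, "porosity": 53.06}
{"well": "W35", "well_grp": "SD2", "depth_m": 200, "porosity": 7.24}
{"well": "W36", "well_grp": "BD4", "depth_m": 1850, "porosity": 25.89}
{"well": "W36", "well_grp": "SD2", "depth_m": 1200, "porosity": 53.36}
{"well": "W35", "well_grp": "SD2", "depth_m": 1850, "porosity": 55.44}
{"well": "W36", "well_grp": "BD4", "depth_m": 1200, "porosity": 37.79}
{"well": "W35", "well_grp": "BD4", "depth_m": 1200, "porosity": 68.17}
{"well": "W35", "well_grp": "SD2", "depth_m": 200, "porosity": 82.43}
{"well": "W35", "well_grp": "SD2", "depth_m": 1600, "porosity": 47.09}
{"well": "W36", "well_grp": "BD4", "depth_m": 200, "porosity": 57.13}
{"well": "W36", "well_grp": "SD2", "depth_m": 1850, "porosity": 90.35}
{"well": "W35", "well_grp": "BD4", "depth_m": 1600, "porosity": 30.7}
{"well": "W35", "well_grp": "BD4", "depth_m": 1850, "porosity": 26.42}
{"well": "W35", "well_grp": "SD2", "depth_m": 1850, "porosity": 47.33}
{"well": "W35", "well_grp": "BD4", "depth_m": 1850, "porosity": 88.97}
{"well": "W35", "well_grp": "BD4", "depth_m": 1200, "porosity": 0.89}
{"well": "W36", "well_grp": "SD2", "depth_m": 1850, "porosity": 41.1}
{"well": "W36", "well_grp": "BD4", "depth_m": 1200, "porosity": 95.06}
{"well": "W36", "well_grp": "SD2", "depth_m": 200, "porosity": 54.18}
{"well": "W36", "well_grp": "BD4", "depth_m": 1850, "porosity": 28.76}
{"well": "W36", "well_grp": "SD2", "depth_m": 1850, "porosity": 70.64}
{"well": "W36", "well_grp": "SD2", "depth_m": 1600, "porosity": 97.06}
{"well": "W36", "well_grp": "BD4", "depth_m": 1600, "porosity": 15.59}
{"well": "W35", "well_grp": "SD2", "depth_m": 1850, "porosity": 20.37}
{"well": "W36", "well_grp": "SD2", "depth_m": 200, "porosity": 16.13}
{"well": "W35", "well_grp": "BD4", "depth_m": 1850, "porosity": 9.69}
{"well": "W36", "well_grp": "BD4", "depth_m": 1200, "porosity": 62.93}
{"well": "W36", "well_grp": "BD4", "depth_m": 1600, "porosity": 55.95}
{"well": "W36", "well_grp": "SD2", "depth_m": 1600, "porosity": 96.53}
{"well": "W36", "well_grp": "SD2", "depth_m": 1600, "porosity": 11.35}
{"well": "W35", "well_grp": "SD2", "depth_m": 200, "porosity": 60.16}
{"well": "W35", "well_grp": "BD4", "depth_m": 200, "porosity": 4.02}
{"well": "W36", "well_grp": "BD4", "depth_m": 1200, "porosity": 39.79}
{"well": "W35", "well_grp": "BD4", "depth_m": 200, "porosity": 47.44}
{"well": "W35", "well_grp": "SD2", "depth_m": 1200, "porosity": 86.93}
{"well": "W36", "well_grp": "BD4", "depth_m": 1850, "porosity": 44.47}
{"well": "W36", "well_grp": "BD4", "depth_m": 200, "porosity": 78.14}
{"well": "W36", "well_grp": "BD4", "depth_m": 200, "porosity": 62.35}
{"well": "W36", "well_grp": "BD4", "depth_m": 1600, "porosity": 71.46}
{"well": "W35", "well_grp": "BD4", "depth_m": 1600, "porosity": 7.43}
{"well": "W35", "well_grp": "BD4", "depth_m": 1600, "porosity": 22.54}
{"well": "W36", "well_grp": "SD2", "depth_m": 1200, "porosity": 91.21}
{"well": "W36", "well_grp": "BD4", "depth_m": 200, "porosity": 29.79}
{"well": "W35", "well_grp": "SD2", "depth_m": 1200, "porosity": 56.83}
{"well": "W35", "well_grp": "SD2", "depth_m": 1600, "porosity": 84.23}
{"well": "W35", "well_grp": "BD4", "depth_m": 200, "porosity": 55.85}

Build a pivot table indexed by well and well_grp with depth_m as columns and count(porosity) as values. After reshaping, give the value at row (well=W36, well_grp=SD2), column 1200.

Rows with well=W36, well_grp=SD2 and depth_m=1200: porosity values are 4.87, 53.06, 53.36, 91.21.
4 rows match — count = 4.

4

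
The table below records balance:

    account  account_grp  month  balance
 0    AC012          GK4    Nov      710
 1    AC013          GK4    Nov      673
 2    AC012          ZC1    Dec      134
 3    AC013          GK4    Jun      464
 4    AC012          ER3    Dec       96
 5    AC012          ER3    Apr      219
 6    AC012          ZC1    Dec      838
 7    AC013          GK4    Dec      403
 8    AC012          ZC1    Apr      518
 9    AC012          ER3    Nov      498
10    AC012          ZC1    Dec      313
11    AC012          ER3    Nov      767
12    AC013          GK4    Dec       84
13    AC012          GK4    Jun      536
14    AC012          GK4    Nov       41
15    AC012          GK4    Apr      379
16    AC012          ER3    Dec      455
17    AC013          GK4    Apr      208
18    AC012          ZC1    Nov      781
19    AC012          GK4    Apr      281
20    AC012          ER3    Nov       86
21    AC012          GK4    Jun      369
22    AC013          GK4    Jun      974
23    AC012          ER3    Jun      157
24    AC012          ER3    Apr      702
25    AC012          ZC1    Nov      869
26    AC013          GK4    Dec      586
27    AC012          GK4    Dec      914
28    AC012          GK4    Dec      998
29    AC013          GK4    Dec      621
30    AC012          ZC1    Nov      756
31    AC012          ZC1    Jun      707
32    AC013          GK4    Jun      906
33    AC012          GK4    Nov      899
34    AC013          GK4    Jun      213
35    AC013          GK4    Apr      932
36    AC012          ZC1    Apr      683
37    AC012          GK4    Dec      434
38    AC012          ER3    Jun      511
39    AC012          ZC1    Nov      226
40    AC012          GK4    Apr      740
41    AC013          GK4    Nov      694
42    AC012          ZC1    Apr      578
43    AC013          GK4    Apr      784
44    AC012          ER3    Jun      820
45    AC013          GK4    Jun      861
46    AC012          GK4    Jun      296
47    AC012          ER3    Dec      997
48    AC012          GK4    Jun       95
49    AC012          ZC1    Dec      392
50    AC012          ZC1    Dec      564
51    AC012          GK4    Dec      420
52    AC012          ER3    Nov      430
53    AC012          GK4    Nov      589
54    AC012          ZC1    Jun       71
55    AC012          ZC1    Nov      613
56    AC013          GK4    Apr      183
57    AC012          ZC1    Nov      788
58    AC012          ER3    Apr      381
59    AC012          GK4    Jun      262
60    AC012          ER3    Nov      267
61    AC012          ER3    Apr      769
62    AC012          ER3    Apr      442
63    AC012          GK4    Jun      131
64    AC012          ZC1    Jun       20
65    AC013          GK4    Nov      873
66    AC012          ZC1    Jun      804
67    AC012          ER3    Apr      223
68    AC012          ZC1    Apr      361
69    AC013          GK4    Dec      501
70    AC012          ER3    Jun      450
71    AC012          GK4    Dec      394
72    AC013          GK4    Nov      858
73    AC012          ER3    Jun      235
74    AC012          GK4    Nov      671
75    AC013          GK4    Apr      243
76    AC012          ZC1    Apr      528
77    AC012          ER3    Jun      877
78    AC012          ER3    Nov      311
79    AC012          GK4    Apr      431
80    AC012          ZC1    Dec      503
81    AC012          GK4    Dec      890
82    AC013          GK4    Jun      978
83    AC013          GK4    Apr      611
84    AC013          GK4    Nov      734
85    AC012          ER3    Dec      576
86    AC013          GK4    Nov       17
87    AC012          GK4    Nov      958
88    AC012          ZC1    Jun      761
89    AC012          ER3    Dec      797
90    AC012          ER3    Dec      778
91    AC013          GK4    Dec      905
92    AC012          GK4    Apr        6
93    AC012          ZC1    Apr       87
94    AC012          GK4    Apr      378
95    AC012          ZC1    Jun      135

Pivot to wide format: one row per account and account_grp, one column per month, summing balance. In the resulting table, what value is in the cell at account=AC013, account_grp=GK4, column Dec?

3100

Rows with account=AC013, account_grp=GK4 and month=Dec: balance values are 403, 84, 586, 621, 501, 905.
403 + 84 + 586 + 621 + 501 + 905 = 3100.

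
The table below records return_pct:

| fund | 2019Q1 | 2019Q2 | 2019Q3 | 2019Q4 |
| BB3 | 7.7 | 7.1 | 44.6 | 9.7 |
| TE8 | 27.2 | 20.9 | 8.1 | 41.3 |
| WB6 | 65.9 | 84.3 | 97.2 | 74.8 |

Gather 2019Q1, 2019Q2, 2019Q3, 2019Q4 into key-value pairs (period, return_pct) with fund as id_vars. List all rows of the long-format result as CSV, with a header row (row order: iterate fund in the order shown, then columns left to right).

Each (fund, column) pair becomes one row: 3 × 4 = 12 rows.
For example, (BB3, 2019Q1) → return_pct=7.7.

fund,period,return_pct
BB3,2019Q1,7.7
BB3,2019Q2,7.1
BB3,2019Q3,44.6
BB3,2019Q4,9.7
TE8,2019Q1,27.2
TE8,2019Q2,20.9
TE8,2019Q3,8.1
TE8,2019Q4,41.3
WB6,2019Q1,65.9
WB6,2019Q2,84.3
WB6,2019Q3,97.2
WB6,2019Q4,74.8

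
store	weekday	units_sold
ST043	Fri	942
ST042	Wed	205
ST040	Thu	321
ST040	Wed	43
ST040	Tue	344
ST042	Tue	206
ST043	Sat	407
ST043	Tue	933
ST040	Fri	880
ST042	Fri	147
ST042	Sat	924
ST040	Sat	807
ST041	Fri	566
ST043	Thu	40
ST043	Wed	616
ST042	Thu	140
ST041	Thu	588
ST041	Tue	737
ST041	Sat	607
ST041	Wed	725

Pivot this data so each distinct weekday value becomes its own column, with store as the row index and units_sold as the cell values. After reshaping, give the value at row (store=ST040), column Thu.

321

Wide layout: rows indexed by store, columns are the 5 distinct weekday values (Fri, Wed, Thu, Tue, Sat).
Cell (store=ST040, weekday=Thu) draws from the long row where store=ST040 and weekday=Thu, which has units_sold=321.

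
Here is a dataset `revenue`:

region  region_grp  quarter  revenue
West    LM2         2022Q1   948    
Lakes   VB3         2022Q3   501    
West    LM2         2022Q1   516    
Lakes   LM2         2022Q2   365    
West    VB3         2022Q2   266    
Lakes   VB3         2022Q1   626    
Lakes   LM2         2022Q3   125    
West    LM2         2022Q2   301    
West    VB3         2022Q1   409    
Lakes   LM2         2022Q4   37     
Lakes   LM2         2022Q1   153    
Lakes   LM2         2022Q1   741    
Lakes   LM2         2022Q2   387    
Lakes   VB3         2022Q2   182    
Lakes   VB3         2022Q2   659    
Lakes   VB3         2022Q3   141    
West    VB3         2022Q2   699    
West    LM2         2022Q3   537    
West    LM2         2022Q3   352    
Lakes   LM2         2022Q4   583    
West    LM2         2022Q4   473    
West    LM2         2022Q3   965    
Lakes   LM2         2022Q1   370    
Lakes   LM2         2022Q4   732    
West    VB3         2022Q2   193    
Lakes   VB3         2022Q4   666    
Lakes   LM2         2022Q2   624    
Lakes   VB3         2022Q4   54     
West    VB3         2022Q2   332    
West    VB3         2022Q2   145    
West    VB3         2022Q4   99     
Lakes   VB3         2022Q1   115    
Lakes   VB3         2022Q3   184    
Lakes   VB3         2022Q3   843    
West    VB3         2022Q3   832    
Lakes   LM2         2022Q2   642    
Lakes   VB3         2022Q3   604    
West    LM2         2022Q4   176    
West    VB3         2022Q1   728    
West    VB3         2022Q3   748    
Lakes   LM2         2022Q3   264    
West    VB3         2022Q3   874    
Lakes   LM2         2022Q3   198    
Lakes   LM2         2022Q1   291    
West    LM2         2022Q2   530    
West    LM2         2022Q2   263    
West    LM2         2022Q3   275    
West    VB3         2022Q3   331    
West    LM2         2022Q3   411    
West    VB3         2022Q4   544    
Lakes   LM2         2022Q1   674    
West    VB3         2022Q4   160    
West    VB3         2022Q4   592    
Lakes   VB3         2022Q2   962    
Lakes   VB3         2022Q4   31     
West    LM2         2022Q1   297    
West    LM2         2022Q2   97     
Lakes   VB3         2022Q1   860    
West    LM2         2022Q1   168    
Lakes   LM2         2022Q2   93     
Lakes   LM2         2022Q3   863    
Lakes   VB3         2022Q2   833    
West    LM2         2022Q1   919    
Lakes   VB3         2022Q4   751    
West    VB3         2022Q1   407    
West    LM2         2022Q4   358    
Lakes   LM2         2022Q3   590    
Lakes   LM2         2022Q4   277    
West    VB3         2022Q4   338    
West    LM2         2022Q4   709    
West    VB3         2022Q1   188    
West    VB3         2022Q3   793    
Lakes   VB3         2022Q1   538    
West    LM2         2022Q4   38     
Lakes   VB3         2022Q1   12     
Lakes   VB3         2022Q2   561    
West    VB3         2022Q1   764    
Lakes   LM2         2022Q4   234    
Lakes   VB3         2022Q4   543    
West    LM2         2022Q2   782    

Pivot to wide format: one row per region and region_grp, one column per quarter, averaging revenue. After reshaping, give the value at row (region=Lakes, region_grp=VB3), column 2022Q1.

Rows with region=Lakes, region_grp=VB3 and quarter=2022Q1: revenue values are 626, 115, 860, 538, 12.
(626 + 115 + 860 + 538 + 12) / 5 = 430.20.

430.20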